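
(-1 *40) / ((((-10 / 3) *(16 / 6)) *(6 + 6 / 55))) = 165 / 224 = 0.74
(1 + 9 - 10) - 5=-5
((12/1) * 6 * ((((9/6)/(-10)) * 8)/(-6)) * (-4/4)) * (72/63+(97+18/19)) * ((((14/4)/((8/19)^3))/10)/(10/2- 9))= 42818571/25600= 1672.60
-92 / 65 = -1.42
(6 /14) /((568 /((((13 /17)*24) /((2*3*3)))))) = 13 /16898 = 0.00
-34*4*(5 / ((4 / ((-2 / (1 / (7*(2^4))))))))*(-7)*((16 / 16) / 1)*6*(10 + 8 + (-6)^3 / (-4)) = -115153920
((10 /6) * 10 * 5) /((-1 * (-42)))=125 /63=1.98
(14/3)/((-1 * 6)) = -7/9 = -0.78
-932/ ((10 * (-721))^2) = -233/ 12996025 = -0.00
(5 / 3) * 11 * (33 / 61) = 605 / 61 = 9.92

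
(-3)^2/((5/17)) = 153/5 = 30.60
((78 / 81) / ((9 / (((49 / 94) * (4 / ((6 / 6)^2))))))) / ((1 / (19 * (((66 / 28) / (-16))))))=-19019 / 30456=-0.62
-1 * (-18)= 18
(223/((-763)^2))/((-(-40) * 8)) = 223/186294080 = 0.00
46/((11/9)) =414/11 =37.64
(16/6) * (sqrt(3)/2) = 4 * sqrt(3)/3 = 2.31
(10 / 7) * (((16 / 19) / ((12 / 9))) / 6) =20 / 133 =0.15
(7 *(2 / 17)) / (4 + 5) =14 / 153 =0.09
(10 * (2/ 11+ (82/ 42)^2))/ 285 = 38746/ 276507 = 0.14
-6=-6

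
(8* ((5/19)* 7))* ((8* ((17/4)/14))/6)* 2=680/57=11.93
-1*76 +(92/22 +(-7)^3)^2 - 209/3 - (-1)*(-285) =41515255/363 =114367.09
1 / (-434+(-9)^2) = -1 / 353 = -0.00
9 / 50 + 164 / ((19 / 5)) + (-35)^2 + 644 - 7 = 1810071 / 950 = 1905.34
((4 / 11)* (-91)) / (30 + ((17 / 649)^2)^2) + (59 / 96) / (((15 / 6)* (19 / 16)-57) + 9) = -1.12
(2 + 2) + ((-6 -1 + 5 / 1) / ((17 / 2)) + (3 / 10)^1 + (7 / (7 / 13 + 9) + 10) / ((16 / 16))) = 155977 / 10540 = 14.80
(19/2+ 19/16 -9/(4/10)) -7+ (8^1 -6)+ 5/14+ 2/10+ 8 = -4623/560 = -8.26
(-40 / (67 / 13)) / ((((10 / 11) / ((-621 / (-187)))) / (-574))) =18535608 / 1139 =16273.58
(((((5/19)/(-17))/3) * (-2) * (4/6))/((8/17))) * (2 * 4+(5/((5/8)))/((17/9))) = 520/2907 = 0.18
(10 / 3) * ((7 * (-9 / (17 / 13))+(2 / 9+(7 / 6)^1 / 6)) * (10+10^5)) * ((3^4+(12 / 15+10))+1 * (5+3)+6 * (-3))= -199264274435 / 153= -1302380878.66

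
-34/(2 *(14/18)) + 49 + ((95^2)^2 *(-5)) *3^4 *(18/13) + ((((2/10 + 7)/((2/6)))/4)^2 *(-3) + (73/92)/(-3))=-28679335254926767/627900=-45675004387.52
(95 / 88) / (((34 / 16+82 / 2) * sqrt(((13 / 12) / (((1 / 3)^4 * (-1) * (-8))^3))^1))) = 608 * sqrt(78) / 7193043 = 0.00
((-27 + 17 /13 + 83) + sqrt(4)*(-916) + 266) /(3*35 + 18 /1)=-19613 /1599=-12.27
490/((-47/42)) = -20580/47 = -437.87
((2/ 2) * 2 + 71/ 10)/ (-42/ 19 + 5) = 1729/ 530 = 3.26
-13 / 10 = -1.30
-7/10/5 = -7/50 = -0.14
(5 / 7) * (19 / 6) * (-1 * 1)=-95 / 42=-2.26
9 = 9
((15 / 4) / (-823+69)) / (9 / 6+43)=-15 / 134212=-0.00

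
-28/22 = -14/11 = -1.27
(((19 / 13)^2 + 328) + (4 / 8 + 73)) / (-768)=-136429 / 259584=-0.53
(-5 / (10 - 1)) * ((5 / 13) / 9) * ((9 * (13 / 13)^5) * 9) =-25 / 13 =-1.92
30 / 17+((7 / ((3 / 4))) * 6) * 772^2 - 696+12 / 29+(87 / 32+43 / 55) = 28958311261053 / 867680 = 33374413.68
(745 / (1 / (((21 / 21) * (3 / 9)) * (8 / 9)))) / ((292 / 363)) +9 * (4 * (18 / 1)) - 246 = 444404 / 657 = 676.41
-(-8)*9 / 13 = 72 / 13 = 5.54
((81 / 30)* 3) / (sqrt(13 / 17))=81* sqrt(221) / 130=9.26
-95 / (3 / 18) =-570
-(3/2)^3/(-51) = 9/136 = 0.07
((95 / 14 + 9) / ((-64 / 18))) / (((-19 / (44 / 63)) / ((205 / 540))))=99671 / 1608768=0.06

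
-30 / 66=-5 / 11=-0.45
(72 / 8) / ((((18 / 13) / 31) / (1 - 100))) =-39897 / 2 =-19948.50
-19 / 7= -2.71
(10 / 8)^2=25 / 16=1.56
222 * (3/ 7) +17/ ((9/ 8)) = 6946/ 63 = 110.25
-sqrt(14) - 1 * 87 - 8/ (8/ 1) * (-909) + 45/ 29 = 23883/ 29 - sqrt(14) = 819.81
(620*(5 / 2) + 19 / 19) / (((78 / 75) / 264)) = 5118300 / 13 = 393715.38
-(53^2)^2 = -7890481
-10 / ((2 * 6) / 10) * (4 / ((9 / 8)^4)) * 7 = -2867200 / 19683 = -145.67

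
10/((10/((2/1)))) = 2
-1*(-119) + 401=520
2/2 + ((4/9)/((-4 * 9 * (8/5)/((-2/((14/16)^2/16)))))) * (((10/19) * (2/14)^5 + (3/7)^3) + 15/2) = 4365217637/1267432677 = 3.44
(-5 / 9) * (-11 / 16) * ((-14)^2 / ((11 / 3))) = 245 / 12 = 20.42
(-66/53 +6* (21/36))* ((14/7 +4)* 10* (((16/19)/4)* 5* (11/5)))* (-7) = -2208360/1007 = -2193.01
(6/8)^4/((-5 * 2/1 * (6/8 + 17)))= -0.00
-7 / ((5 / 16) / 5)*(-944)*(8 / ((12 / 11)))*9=6978048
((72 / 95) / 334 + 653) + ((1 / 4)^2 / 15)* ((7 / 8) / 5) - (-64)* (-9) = 2345572931 / 30460800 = 77.00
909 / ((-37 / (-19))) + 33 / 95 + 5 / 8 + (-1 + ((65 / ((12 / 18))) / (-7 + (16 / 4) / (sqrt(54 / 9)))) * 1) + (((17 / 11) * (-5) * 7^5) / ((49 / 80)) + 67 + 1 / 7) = -63659983243651 / 300968360-195 * sqrt(6) / 139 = -211520.63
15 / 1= 15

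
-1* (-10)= 10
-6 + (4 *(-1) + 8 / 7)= -8.86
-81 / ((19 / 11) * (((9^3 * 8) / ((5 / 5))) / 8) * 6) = -0.01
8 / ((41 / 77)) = 616 / 41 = 15.02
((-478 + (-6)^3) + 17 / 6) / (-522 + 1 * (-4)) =4147 / 3156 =1.31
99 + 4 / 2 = 101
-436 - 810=-1246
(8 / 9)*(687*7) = 12824 / 3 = 4274.67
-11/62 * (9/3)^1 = -33/62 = -0.53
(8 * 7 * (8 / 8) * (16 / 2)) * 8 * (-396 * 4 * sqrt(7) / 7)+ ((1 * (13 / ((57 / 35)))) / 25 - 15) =-811008 * sqrt(7) - 4184 / 285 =-2145740.16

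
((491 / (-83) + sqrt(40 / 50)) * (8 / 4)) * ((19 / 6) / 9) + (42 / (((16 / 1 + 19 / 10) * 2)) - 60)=-25267621 / 401139 + 38 * sqrt(5) / 135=-62.36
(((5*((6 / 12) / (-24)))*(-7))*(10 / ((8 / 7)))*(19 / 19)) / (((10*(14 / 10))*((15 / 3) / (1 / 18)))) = 35 / 6912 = 0.01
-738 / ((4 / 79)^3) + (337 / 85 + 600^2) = -14484957451 / 2720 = -5325352.00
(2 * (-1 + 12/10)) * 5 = 2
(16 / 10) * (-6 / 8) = -6 / 5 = -1.20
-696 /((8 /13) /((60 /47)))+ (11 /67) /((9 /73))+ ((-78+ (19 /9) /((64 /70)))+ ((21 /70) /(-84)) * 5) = -3212720219 /2116128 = -1518.21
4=4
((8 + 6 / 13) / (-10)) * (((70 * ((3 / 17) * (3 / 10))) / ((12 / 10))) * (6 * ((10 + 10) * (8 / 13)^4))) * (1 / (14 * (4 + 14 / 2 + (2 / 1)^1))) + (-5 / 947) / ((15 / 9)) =-19446781659 / 77706798091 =-0.25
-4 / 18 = -2 / 9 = -0.22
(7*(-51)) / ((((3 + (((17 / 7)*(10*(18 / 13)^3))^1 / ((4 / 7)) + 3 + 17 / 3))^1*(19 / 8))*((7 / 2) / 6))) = -32269536 / 15589025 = -2.07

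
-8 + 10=2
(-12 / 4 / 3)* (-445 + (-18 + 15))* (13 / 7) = 832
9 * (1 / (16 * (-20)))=-9 / 320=-0.03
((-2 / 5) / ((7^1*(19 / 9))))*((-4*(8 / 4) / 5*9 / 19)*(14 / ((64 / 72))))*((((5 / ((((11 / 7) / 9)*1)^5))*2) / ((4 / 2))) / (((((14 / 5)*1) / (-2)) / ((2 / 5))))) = -826841416968 / 290697055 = -2844.34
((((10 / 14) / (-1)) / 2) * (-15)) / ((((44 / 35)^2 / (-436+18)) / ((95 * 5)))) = -118453125 / 176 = -673029.12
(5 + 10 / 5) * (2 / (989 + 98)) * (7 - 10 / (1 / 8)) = -1022 / 1087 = -0.94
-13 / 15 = -0.87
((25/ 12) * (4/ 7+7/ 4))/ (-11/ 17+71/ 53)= 112625/ 16128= 6.98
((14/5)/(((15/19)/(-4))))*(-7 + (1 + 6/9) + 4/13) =208544/2925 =71.30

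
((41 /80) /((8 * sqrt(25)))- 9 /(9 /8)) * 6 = -47.92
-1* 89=-89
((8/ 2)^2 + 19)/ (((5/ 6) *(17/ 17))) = 42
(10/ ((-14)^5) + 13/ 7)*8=499403/ 33614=14.86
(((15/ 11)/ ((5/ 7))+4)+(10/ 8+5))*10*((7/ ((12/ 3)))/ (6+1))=2675/ 88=30.40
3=3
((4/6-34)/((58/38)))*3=-1900/29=-65.52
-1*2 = -2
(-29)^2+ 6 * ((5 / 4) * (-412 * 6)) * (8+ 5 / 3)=-178379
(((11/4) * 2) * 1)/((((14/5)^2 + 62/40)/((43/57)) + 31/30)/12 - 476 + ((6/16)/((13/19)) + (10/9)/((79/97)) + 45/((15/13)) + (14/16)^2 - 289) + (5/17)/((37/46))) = -2199959704800/288727905194207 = -0.01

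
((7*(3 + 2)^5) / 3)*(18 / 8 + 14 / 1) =1421875 / 12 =118489.58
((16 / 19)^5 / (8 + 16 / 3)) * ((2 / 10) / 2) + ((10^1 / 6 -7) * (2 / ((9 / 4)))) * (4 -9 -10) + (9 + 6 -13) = 40733598022 / 557122275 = 73.11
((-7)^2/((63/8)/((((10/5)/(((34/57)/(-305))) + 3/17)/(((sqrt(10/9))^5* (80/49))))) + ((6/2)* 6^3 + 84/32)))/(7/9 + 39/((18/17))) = 0.00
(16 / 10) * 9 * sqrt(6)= 72 * sqrt(6) / 5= 35.27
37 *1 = 37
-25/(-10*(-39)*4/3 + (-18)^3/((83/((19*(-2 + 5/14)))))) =-14525/1576412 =-0.01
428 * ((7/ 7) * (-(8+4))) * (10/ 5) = -10272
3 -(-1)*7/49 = 22/7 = 3.14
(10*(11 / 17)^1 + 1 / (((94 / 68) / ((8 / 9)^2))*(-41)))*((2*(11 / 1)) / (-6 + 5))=-376916716 / 2653479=-142.05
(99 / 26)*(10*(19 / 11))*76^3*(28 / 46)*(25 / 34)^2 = 821022300000 / 86411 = 9501363.25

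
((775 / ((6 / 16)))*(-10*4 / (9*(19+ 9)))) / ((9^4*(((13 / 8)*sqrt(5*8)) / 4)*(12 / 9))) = -24800*sqrt(10) / 5373459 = -0.01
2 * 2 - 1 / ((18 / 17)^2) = 1007 / 324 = 3.11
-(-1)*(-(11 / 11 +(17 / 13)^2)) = -2.71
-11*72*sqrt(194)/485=-792*sqrt(194)/485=-22.74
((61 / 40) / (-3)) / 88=-61 / 10560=-0.01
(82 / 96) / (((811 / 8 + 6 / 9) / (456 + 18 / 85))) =794949 / 208165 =3.82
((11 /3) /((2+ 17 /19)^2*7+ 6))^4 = 248656346483281 /24041571556007039841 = 0.00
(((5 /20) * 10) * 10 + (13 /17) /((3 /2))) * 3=1301 /17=76.53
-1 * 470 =-470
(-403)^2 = 162409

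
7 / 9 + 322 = 2905 / 9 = 322.78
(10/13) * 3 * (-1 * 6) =-180/13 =-13.85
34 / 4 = 17 / 2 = 8.50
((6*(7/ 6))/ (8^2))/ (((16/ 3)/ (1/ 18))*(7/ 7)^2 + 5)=0.00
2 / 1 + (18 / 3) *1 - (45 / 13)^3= -73549 / 2197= -33.48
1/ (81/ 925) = 925/ 81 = 11.42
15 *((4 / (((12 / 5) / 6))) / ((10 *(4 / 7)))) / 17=105 / 68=1.54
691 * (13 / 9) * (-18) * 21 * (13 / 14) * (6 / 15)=-700674 / 5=-140134.80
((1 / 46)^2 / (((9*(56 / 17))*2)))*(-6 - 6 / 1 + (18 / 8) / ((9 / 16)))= -0.00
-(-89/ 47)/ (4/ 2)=89/ 94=0.95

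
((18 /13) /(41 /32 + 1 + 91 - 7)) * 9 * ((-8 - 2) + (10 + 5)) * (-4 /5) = -20736 /35893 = -0.58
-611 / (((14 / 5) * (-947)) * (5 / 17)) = 10387 / 13258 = 0.78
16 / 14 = 8 / 7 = 1.14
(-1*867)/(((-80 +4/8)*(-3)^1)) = -578/159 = -3.64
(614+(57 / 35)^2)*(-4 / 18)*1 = -137.03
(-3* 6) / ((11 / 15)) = -270 / 11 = -24.55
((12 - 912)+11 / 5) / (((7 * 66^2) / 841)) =-3775249 / 152460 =-24.76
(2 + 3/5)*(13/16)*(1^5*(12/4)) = 6.34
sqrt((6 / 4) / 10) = sqrt(15) / 10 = 0.39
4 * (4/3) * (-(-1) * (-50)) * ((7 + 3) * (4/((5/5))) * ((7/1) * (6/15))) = -89600/3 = -29866.67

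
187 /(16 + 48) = 187 /64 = 2.92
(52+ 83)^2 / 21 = 6075 / 7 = 867.86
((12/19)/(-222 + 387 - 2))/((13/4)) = 48/40261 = 0.00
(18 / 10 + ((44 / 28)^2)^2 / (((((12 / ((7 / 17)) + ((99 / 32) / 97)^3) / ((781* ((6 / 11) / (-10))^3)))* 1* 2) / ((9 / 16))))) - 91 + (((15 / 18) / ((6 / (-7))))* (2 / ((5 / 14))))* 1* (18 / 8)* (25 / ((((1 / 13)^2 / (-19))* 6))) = 342782476181445924149567 / 2092617769039707000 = 163805.58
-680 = -680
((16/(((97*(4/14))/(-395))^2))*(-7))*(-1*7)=159258.59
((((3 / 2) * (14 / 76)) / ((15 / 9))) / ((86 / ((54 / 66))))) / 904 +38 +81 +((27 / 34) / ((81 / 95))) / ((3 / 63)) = 765466656199 / 5524488640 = 138.56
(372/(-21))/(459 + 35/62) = -7688/199451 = -0.04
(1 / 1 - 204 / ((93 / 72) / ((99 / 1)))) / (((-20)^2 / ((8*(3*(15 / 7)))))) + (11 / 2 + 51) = -302818 / 155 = -1953.66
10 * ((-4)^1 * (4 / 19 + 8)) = -6240 / 19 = -328.42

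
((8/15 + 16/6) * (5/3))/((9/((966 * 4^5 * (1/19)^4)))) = 5275648/1172889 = 4.50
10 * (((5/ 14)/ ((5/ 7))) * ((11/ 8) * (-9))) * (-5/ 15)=165/ 8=20.62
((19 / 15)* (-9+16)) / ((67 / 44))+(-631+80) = -547903 / 1005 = -545.18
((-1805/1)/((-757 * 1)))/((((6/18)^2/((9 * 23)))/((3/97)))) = 10088145/73429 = 137.39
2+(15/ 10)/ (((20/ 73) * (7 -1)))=2.91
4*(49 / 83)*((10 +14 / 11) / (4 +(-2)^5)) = -868 / 913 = -0.95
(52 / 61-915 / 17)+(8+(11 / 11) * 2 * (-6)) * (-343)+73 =1443534 / 1037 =1392.03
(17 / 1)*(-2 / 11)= -34 / 11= -3.09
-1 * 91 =-91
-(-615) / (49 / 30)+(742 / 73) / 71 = 376.67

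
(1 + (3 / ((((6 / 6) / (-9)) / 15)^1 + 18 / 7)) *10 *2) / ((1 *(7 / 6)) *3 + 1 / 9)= 1064214 / 157495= 6.76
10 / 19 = 0.53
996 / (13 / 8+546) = 7968 / 4381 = 1.82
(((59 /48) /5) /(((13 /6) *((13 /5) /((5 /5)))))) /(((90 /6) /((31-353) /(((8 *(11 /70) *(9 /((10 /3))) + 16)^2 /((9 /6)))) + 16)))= 10001438159 /233610106080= 0.04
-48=-48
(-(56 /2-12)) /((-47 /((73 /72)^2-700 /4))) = -901871 /15228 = -59.22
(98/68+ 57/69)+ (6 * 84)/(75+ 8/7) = 3703905/416806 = 8.89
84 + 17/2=185/2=92.50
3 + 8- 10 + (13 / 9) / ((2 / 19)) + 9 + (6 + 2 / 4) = 272 / 9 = 30.22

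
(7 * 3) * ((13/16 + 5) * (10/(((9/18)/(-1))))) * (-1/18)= 135.62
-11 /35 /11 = -1 /35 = -0.03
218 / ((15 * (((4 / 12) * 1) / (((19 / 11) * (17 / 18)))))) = 71.13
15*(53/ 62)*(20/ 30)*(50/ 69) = 13250/ 2139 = 6.19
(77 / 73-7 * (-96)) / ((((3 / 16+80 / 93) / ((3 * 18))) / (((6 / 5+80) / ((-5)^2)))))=1602861535296 / 14225875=112672.26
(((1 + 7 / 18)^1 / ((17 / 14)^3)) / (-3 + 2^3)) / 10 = 686 / 44217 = 0.02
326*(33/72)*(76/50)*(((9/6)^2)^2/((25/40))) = 1839.62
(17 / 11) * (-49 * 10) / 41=-8330 / 451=-18.47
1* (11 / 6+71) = 437 / 6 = 72.83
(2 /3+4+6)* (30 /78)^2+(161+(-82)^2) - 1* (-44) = 3513803 /507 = 6930.58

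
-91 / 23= -3.96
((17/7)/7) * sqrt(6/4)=17 * sqrt(6)/98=0.42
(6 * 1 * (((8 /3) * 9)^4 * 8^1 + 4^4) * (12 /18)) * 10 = 106178560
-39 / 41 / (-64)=39 / 2624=0.01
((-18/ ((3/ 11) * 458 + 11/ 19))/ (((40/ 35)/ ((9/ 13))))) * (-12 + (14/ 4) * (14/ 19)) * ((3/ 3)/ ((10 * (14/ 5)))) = 159489/ 5455216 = 0.03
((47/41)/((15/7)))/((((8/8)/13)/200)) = 171080/123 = 1390.89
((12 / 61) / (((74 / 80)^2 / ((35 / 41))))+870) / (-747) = -331048670 / 284181127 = -1.16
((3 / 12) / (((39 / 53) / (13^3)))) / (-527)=-8957 / 6324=-1.42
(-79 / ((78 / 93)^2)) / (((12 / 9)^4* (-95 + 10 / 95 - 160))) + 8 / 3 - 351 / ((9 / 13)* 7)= -1225377828559 / 17600314368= -69.62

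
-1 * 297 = -297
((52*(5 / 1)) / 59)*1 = 4.41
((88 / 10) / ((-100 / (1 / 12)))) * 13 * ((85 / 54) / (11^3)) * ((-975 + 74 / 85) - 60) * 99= 103883 / 9000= 11.54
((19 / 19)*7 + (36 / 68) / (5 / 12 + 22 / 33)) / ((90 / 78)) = 331 / 51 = 6.49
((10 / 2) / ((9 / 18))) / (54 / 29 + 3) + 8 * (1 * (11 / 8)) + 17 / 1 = 4238 / 141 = 30.06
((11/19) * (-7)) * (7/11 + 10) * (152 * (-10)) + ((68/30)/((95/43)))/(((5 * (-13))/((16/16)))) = 6068788538/92625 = 65519.98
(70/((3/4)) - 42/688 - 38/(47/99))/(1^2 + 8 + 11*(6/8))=641695/836694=0.77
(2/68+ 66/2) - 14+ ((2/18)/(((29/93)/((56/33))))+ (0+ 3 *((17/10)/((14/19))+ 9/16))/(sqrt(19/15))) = 4821 *sqrt(285)/10640+ 1916561/97614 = 27.28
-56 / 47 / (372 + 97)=-8 / 3149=-0.00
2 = 2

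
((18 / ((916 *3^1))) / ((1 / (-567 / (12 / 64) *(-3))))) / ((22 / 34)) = 231336 / 2519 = 91.84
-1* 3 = -3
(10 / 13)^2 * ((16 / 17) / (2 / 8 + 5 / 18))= 57600 / 54587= 1.06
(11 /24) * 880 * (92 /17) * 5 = 556600 /51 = 10913.73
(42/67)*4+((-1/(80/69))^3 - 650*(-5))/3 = 1085.63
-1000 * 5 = -5000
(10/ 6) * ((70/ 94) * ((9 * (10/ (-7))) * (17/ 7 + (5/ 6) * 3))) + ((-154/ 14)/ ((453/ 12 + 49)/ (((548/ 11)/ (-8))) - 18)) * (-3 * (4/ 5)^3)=-28487935227/ 359802625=-79.18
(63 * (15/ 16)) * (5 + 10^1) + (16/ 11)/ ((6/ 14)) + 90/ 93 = 14572417/ 16368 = 890.30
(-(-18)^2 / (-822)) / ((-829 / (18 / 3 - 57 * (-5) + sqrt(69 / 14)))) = -15714 / 113573 - 27 * sqrt(966) / 795011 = -0.14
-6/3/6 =-1/3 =-0.33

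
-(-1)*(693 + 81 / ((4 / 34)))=2763 / 2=1381.50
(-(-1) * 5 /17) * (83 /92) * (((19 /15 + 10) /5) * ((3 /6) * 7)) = 98189 /46920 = 2.09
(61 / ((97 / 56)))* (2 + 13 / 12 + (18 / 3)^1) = 93086 / 291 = 319.88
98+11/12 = 1187/12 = 98.92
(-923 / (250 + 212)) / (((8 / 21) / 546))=-251979 / 88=-2863.40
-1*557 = -557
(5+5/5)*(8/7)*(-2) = -96/7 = -13.71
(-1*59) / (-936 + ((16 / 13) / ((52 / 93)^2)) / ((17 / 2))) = 2203591 / 34941366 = 0.06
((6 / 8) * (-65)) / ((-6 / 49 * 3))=3185 / 24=132.71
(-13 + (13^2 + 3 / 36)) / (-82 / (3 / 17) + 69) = -1873 / 4748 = -0.39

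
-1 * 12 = -12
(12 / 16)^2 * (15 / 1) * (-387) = -52245 / 16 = -3265.31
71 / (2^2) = 71 / 4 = 17.75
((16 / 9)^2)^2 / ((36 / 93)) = 25.80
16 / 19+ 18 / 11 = 518 / 209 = 2.48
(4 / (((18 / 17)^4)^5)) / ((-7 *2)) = -4064231406647572522401601 / 44618826757386273610530816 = -0.09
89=89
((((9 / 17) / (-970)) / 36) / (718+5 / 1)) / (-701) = 1 / 33430045080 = 0.00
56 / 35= 8 / 5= 1.60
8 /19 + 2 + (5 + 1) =160 /19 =8.42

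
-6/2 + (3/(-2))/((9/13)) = -31/6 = -5.17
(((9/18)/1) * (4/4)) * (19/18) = 19/36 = 0.53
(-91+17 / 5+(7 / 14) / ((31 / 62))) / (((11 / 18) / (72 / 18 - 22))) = 140292 / 55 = 2550.76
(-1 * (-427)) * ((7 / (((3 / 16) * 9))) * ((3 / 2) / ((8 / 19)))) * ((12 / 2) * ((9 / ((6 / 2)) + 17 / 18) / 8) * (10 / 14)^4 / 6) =51430625 / 63504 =809.88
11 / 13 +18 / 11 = 355 / 143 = 2.48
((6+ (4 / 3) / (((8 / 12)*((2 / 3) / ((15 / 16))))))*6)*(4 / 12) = 141 / 8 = 17.62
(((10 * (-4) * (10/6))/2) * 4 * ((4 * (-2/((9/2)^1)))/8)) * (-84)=-22400/9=-2488.89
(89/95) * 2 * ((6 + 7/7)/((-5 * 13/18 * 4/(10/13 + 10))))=-156996/16055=-9.78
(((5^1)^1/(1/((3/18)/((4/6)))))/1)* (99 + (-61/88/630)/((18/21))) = 123.75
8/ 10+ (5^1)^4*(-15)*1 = -46871/ 5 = -9374.20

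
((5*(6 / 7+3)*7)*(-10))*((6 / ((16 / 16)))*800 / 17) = -6480000 / 17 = -381176.47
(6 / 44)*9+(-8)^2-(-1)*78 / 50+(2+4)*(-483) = -1557167 / 550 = -2831.21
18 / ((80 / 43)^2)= 16641 / 3200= 5.20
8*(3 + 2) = 40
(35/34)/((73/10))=175/1241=0.14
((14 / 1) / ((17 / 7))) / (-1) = -98 / 17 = -5.76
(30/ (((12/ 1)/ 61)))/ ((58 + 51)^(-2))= 3623705/ 2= 1811852.50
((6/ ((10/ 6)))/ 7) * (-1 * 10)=-36/ 7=-5.14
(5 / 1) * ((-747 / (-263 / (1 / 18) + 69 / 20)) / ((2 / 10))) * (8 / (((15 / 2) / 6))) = 796800 / 31537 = 25.27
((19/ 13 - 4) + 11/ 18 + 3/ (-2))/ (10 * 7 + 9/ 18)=-802/ 16497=-0.05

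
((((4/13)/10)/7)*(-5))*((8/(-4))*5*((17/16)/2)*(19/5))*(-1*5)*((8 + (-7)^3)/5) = 108205/728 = 148.63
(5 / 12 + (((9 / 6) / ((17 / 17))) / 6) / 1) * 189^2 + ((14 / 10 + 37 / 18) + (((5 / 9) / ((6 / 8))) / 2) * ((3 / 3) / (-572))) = 23817.45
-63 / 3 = -21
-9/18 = -1/2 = -0.50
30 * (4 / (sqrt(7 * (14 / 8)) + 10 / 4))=20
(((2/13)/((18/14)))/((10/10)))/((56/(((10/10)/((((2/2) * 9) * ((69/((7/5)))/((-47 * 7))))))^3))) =-12214672127/14009759068500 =-0.00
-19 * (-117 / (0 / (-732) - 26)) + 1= -169 / 2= -84.50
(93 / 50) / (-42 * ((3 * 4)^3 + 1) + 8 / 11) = -1023 / 39939500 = -0.00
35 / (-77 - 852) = -35 / 929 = -0.04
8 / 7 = 1.14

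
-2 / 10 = -1 / 5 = -0.20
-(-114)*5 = 570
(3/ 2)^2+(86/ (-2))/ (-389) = 3673/ 1556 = 2.36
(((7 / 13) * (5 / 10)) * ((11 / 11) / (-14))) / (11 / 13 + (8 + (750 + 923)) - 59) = -1 / 84388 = -0.00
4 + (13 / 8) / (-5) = 147 / 40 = 3.68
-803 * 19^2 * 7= -2029181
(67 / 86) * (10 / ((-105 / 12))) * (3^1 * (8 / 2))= -3216 / 301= -10.68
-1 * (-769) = 769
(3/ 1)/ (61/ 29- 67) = -87/ 1882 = -0.05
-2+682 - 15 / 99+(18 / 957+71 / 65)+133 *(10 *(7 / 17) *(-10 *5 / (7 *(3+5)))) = 406051003 / 2114970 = 191.99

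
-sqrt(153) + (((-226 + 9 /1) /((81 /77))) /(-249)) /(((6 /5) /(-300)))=-4177250 /20169- 3 * sqrt(17)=-219.48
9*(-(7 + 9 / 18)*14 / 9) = -105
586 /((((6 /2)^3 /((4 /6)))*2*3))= 2.41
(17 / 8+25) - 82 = -439 / 8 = -54.88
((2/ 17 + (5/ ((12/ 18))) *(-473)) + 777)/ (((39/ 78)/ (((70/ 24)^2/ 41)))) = -115386425/ 100368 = -1149.63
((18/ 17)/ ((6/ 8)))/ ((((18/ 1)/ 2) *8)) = 1/ 51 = 0.02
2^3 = 8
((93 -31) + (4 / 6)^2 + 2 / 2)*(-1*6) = -1142 / 3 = -380.67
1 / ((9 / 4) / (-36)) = -16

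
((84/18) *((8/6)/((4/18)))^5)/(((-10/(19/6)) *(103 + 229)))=-14364/415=-34.61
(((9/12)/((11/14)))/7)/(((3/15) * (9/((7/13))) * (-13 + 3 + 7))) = -35/2574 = -0.01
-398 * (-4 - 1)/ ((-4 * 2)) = -995/ 4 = -248.75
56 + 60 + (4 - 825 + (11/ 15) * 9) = -3492/ 5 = -698.40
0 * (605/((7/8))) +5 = 5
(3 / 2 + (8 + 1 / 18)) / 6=43 / 27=1.59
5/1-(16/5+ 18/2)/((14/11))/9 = 2479/630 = 3.93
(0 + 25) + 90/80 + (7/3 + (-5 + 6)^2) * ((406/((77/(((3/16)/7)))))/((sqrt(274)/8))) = 145 * sqrt(274)/10549 + 209/8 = 26.35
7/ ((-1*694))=-7/ 694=-0.01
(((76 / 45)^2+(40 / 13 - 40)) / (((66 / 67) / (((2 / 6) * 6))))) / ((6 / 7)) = -210325864 / 2606175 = -80.70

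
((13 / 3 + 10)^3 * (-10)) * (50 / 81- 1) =24647170 / 2187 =11269.85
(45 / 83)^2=0.29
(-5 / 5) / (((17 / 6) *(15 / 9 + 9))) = -0.03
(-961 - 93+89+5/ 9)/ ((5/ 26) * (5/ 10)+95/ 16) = -361088/ 2259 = -159.84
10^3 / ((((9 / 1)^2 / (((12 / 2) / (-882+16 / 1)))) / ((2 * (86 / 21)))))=-172000 / 245511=-0.70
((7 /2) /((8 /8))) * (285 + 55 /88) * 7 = 111965 /16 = 6997.81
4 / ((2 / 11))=22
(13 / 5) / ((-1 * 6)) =-13 / 30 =-0.43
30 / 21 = 1.43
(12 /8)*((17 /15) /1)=17 /10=1.70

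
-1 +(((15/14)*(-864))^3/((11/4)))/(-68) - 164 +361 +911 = 272168796087/64141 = 4243288.94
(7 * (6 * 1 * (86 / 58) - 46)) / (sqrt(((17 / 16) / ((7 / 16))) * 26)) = -32.69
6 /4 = 3 /2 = 1.50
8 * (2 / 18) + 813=7325 / 9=813.89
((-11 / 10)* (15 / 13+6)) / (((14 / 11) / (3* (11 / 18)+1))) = -63767 / 3640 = -17.52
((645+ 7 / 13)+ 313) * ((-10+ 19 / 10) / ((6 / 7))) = -2355129 / 260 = -9058.19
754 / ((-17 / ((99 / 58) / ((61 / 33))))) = -42471 / 1037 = -40.96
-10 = -10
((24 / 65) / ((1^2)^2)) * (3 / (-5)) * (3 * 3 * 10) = -1296 / 65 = -19.94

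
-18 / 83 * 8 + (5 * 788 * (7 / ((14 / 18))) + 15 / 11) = 32374641 / 913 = 35459.63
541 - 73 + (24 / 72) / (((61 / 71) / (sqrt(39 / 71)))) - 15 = sqrt(2769) / 183 + 453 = 453.29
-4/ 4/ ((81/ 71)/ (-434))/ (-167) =-30814/ 13527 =-2.28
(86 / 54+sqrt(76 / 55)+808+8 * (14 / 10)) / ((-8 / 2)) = -110807 / 540 - sqrt(1045) / 110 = -205.49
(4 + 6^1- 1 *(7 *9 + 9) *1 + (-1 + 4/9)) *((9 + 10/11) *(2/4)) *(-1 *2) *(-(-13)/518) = 797771/51282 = 15.56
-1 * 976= -976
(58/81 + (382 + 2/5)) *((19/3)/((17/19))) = 56013482/20655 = 2711.86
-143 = -143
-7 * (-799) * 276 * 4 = 6174672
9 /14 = 0.64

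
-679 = -679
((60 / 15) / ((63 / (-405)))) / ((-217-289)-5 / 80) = 0.05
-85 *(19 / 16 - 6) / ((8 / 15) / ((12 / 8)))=1150.49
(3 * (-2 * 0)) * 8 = 0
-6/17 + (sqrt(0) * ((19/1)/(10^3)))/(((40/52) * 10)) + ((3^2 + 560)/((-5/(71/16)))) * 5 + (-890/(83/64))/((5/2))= -63208205/22576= -2799.80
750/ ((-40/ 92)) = -1725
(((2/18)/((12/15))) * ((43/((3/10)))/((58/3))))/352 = 0.00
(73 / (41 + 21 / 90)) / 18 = 0.10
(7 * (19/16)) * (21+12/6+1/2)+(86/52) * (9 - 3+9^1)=91583/416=220.15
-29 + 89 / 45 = -27.02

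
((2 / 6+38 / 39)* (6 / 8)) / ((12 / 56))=119 / 26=4.58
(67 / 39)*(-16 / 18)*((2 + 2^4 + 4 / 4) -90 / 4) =5.34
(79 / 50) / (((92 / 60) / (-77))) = -18249 / 230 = -79.34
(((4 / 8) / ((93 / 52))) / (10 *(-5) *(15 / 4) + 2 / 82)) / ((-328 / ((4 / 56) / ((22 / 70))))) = 65 / 62906316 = 0.00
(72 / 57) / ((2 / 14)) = 168 / 19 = 8.84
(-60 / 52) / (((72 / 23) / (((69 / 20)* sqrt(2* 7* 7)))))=-3703* sqrt(2) / 416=-12.59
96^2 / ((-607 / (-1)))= 9216 / 607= 15.18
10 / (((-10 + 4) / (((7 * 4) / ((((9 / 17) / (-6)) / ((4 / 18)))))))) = 9520 / 81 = 117.53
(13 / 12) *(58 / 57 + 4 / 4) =1495 / 684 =2.19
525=525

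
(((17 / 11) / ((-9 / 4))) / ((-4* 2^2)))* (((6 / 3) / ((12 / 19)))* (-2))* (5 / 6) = -1615 / 7128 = -0.23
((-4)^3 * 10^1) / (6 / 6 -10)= 71.11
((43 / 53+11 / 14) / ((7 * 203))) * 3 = 3555 / 1054382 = 0.00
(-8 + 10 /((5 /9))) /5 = 2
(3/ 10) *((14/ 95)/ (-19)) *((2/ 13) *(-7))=294/ 117325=0.00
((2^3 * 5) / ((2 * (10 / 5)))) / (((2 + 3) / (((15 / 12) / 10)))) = 1 / 4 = 0.25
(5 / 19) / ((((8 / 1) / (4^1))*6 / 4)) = 5 / 57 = 0.09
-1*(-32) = 32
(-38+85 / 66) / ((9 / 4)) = -4846 / 297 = -16.32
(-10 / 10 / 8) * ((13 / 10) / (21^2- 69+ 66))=-13 / 35040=-0.00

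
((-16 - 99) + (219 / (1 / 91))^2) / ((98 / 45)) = 8936210835 / 49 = 182371649.69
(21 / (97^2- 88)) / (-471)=-7 / 1463397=-0.00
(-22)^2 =484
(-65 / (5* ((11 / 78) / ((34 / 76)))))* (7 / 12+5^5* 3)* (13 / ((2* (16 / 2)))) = -4202023943 / 13376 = -314146.53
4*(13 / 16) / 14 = 13 / 56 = 0.23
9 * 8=72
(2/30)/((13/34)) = 34/195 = 0.17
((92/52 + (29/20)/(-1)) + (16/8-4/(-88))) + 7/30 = 22291/8580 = 2.60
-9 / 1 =-9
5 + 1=6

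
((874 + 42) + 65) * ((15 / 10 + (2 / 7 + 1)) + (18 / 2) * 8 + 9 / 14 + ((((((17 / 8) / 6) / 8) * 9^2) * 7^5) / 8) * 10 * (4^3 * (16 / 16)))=264878514099 / 56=4729973466.05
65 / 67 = 0.97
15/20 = 0.75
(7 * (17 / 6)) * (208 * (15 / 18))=30940 / 9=3437.78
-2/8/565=-1/2260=-0.00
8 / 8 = 1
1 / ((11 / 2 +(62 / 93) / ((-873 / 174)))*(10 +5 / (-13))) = 0.02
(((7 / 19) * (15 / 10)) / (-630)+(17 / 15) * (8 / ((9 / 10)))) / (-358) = -103351 / 3673080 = -0.03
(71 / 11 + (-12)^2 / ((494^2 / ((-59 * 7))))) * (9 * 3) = 112538457 / 671099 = 167.69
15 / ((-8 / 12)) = -45 / 2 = -22.50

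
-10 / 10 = -1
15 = 15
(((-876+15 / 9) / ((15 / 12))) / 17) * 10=-20984 / 51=-411.45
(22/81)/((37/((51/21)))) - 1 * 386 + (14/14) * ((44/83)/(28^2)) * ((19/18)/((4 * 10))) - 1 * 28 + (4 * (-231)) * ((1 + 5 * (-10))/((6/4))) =116115444397277/3900415680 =29770.02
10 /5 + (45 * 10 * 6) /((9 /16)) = 4802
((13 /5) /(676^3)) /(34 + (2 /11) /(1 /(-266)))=-11 /18772574080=-0.00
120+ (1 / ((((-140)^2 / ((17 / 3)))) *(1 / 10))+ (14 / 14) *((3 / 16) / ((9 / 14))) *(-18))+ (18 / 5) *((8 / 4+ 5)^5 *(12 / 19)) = 856413421 / 22344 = 38328.56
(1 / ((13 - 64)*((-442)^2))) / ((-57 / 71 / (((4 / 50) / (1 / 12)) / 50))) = 71 / 29579330625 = 0.00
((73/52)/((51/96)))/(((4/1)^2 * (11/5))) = 365/4862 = 0.08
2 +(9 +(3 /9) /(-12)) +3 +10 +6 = 1079 /36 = 29.97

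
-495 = -495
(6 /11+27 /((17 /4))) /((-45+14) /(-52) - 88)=-4472 /56661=-0.08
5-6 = -1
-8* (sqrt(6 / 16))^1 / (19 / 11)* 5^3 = -2750* sqrt(6) / 19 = -354.53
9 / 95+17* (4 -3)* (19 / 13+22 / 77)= 257604 / 8645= 29.80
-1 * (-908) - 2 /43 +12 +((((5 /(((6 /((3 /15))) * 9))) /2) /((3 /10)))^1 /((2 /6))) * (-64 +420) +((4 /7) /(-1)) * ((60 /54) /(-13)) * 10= 100728176 /105651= 953.40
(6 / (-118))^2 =9 / 3481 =0.00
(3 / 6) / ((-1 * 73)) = -1 / 146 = -0.01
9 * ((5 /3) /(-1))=-15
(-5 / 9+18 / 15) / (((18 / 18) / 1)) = 29 / 45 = 0.64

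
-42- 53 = -95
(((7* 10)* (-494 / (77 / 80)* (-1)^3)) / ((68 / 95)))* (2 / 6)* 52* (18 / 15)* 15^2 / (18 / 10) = 24403600000 / 187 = 130500534.76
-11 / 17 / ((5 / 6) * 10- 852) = 33 / 43027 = 0.00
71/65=1.09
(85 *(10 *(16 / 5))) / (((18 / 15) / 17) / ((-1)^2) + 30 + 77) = 231200 / 9101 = 25.40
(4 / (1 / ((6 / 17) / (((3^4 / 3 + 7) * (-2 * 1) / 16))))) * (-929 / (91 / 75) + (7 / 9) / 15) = 17704448 / 69615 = 254.32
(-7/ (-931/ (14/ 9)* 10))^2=1/ 731025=0.00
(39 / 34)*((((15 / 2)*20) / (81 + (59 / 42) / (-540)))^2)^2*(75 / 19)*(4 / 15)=52239840724038240000000000000 / 3678400443661747768559261363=14.20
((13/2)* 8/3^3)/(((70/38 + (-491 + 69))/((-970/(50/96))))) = 3066752/359235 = 8.54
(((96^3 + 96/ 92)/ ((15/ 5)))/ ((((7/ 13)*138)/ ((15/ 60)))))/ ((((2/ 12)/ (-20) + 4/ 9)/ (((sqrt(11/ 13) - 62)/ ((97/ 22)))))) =-1804138084320/ 56392987 + 2238384720*sqrt(143)/ 56392987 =-31517.59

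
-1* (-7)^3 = 343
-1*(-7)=7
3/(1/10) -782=-752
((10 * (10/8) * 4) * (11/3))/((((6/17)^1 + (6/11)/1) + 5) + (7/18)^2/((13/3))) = 1925352/62311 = 30.90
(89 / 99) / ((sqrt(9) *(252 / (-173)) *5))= -15397 / 374220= -0.04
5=5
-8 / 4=-2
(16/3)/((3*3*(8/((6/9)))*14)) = 2/567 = 0.00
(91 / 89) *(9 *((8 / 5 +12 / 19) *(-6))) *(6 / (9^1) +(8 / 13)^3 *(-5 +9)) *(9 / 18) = -140745528 / 1428895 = -98.50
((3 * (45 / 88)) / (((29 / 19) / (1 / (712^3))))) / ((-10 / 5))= -2565 / 1842258829312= -0.00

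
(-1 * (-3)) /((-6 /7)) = -7 /2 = -3.50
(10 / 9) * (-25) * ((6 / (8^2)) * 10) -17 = -1033 / 24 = -43.04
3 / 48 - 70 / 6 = -557 / 48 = -11.60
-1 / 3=-0.33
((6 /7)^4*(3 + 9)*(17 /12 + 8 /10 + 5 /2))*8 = 244.41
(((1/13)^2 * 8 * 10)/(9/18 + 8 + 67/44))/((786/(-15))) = -8800/9763299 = -0.00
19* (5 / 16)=95 / 16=5.94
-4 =-4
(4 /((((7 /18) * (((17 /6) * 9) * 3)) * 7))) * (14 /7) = 32 /833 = 0.04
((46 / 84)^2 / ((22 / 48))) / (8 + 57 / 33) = 1058 / 15729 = 0.07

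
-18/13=-1.38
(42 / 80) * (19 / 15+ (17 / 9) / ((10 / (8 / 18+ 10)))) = 1148 / 675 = 1.70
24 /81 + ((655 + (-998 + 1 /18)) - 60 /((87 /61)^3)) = -478507387 /1317006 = -363.33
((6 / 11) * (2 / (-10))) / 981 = -2 / 17985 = -0.00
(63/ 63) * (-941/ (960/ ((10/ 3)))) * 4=-941/ 72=-13.07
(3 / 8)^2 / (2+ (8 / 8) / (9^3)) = 6561 / 93376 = 0.07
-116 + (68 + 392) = 344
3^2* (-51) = -459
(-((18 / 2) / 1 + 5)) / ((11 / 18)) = -252 / 11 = -22.91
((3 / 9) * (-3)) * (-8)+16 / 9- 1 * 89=-713 / 9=-79.22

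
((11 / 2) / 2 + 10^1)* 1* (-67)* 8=-6834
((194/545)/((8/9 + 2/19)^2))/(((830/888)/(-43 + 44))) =629675694/1634114375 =0.39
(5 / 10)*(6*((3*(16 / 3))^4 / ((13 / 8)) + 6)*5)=7865490 / 13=605037.69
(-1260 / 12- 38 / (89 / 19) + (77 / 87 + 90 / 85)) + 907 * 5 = 582313367 / 131631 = 4423.83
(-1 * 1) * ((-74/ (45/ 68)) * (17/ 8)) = 10693/ 45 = 237.62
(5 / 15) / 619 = 1 / 1857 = 0.00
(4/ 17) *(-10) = -40/ 17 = -2.35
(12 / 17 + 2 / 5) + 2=264 / 85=3.11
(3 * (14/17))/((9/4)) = 56/51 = 1.10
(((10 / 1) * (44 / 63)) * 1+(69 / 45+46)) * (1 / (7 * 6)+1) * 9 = 738439 / 1470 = 502.34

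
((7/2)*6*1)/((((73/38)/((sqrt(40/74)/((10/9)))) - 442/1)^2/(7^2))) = 120355956/(151164 - 73*sqrt(185))^2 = 0.01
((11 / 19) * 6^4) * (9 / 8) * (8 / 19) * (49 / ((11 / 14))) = 8001504 / 361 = 22164.83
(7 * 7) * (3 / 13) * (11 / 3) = 539 / 13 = 41.46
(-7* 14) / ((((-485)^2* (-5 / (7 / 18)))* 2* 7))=49 / 21170250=0.00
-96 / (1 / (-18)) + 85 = 1813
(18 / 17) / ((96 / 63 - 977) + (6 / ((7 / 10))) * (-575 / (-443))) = -167454 / 152513035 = -0.00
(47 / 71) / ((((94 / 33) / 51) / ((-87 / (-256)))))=146421 / 36352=4.03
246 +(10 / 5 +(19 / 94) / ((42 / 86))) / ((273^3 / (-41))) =9880301285503 / 40163827158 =246.00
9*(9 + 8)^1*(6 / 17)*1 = 54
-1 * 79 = -79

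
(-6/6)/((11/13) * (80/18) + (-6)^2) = -0.03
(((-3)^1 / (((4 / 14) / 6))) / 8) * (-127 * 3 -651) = 8127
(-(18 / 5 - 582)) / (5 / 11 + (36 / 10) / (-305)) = 9702660 / 7427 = 1306.40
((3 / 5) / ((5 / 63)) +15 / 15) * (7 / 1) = 59.92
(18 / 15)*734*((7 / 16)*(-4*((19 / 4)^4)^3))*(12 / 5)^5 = -4145098393742025386961 / 256000000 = -16191790600554.79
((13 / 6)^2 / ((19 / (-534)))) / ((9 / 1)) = -15041 / 1026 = -14.66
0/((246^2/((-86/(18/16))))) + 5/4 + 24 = 101/4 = 25.25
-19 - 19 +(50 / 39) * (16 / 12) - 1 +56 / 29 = -119975 / 3393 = -35.36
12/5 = 2.40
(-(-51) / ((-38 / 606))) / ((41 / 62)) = -1229.89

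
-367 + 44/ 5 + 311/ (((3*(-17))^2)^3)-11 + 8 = -31778895767051/ 87981439005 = -361.20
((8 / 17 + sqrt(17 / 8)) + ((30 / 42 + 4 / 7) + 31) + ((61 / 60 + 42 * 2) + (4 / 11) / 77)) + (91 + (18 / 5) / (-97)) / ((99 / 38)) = sqrt(34) / 4 + 7677590645 / 50281308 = 154.15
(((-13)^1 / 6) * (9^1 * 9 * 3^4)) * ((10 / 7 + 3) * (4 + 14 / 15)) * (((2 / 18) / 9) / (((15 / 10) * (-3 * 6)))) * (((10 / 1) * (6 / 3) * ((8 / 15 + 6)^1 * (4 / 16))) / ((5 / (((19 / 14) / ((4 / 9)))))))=283309 / 100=2833.09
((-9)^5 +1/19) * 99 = -111071070/19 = -5845845.79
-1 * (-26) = 26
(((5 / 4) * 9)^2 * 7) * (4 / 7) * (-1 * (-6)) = 3037.50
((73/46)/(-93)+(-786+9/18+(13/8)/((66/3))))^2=87433220114005921/141725143296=616921.02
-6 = -6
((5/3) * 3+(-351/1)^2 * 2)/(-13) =-246407/13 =-18954.38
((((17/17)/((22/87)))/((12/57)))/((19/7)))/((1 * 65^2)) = 609/371800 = 0.00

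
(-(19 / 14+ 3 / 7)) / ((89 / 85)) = -2125 / 1246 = -1.71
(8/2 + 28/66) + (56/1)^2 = 103634/33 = 3140.42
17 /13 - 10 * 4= -503 /13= -38.69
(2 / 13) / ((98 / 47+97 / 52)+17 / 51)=1128 / 31409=0.04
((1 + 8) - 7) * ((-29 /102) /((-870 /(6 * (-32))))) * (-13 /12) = 0.14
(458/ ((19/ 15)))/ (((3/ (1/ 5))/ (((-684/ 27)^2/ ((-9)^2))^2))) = 804204032/ 531441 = 1513.25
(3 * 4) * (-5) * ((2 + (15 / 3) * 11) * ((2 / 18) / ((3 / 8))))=-3040 / 3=-1013.33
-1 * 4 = -4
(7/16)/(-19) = -7/304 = -0.02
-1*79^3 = -493039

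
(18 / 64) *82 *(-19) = -7011 / 16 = -438.19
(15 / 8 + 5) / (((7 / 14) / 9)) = 495 / 4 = 123.75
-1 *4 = -4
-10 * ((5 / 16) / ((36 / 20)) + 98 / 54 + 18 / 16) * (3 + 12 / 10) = -9415 / 72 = -130.76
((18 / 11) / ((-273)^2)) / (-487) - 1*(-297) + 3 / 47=619372707860 / 2084981899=297.06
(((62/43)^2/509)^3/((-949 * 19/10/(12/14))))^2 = 11614560344632439355801600/11070414134637994198143743697788451305401825849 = 0.00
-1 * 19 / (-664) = 19 / 664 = 0.03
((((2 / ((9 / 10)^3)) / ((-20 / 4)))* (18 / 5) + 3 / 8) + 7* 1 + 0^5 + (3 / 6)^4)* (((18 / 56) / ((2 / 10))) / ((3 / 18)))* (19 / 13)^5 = 351.26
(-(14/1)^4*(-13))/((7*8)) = 8918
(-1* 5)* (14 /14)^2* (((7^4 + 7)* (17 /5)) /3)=-40936 /3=-13645.33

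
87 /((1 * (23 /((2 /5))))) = 174 /115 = 1.51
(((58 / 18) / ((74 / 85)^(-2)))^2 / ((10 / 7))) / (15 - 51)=-22066371614 / 190271278125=-0.12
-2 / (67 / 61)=-1.82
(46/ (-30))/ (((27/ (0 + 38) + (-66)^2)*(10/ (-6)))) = 874/ 4138875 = 0.00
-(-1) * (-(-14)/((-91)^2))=2/1183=0.00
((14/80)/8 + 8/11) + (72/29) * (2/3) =245433/102080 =2.40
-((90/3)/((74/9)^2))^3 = -0.09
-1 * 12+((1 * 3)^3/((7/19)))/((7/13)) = 6081/49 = 124.10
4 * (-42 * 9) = -1512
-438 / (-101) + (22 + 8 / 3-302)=-82718 / 303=-273.00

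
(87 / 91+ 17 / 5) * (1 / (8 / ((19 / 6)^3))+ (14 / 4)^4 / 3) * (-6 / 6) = -18491069 / 78624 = -235.18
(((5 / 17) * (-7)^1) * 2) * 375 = -26250 / 17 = -1544.12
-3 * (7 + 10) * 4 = -204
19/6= 3.17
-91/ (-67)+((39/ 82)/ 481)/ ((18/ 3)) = 552255/ 406556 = 1.36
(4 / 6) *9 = 6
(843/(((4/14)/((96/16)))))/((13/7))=123921/13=9532.38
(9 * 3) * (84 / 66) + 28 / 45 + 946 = 485588 / 495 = 980.99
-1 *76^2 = -5776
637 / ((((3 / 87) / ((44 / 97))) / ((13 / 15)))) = 7262.24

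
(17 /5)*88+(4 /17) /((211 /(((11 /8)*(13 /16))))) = 171717579 /573920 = 299.20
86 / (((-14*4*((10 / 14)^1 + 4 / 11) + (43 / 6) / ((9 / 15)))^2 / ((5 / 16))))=2107215 / 183821138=0.01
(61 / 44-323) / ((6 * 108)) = -4717 / 9504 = -0.50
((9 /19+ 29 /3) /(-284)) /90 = -289 /728460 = -0.00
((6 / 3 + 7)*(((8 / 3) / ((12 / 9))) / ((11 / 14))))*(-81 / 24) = -1701 / 22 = -77.32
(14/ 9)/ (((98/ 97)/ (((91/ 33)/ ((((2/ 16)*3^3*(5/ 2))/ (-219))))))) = -110.20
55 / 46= 1.20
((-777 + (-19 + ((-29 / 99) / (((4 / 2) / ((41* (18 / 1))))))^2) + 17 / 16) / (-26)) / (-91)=4.60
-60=-60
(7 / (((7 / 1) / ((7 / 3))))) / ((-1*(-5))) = 7 / 15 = 0.47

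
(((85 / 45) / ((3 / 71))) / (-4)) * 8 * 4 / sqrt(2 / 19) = -1102.29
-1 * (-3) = 3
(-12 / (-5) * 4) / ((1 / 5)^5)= 30000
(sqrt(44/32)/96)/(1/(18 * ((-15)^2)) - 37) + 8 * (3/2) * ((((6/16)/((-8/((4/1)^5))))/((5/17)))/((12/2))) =-1632/5 - 675 * sqrt(22)/9590336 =-326.40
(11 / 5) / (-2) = -11 / 10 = -1.10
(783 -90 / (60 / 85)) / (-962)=-1311 / 1924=-0.68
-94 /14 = -47 /7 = -6.71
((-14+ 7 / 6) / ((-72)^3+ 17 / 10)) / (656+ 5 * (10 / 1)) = 55 / 1129336662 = 0.00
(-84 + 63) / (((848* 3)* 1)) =-7 / 848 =-0.01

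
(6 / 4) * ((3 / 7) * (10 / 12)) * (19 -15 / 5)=8.57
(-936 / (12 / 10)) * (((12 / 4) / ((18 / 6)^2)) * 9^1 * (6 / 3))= -4680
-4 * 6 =-24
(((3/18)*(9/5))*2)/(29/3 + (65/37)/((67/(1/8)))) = 178488/2876615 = 0.06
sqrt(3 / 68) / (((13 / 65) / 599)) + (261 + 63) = 324 + 2995* sqrt(51) / 34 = 953.08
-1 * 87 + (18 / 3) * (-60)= -447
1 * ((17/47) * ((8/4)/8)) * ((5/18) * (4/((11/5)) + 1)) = 0.07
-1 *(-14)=14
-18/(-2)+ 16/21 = 205/21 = 9.76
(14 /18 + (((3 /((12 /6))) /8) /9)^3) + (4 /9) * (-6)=-1.89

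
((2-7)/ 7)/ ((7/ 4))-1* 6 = -314/ 49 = -6.41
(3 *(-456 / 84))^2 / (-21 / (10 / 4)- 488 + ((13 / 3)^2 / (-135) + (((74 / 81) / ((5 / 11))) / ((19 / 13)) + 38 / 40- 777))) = -1200050640 / 5751810757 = -0.21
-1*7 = -7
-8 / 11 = -0.73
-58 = -58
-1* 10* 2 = -20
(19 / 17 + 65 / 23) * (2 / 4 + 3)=5397 / 391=13.80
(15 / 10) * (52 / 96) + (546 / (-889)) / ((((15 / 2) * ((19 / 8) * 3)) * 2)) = 467207 / 579120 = 0.81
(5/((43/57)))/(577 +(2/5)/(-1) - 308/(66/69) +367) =475/44548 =0.01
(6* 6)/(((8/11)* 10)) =4.95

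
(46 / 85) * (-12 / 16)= -69 / 170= -0.41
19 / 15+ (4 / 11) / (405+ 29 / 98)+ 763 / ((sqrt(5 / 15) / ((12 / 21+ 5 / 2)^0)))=8307151 / 6553635+ 763 *sqrt(3)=1322.82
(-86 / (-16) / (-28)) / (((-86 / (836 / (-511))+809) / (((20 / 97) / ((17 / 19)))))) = -170753 / 3325630644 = -0.00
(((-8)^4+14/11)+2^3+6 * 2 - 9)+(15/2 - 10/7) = 633609/154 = 4114.34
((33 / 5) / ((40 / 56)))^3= 12326391 / 15625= 788.89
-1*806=-806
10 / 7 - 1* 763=-5331 / 7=-761.57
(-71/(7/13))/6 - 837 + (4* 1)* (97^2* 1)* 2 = 3125347/42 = 74413.02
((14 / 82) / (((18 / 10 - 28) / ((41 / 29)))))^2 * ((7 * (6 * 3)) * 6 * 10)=9261000 / 14432401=0.64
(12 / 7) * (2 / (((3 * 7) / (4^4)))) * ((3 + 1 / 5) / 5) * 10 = 65536 / 245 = 267.49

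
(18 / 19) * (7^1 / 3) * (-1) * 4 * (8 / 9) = -7.86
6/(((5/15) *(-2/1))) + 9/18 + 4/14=-115/14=-8.21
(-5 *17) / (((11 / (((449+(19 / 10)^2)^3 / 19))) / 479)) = -755017242760033083 / 41800000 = -18062613463.16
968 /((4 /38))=9196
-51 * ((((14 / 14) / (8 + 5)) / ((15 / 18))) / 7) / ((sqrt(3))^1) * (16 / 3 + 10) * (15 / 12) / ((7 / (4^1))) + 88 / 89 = 88 / 89-1564 * sqrt(3) / 637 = -3.26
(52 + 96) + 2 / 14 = 1037 / 7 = 148.14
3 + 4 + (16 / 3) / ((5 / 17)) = 377 / 15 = 25.13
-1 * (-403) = 403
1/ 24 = 0.04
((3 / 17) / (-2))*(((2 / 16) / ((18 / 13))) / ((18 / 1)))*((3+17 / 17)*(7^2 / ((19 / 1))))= -637 / 139536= -0.00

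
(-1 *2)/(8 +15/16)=-32/143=-0.22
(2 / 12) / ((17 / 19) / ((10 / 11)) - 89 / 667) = 63365 / 323457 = 0.20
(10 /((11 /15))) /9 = 50 /33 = 1.52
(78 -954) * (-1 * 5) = 4380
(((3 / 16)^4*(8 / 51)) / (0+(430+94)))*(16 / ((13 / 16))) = 27 / 3705728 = 0.00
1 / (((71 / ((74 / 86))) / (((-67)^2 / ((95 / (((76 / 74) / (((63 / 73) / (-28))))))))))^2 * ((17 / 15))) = 6872660723776 / 21391256655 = 321.28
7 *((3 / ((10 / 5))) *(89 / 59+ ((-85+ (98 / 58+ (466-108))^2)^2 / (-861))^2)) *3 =1178202228962142786703046080870199 / 99227877982118038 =11873701755211049.36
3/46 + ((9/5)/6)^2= 357/2300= 0.16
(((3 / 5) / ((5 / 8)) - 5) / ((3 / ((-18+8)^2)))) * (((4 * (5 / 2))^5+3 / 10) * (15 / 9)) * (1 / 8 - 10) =7979023937 / 36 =221639553.81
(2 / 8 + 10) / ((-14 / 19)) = -13.91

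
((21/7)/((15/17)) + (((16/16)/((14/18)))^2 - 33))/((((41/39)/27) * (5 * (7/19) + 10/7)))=-219.45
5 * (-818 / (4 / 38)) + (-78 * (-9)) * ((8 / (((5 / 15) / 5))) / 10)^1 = -30431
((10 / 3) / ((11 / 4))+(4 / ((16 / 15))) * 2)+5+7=1367 / 66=20.71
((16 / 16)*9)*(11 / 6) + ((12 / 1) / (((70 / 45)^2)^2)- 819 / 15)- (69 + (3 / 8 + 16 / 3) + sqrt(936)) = -31911847 / 288120- 6*sqrt(26) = -141.35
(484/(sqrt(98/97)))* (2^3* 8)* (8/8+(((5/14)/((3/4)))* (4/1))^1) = 944768* sqrt(194)/147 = 89517.66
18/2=9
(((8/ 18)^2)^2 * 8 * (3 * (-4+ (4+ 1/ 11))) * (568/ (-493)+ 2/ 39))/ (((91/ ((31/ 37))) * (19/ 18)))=-141451264/ 173042826957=-0.00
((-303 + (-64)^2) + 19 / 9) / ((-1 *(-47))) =34156 / 423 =80.75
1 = 1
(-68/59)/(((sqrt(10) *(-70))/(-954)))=-16218 *sqrt(10)/10325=-4.97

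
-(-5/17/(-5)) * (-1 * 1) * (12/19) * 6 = 72/323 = 0.22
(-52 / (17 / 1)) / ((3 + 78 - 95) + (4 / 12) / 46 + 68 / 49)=351624 / 1448995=0.24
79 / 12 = 6.58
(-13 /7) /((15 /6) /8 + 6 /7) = -1.59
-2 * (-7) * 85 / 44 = 595 / 22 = 27.05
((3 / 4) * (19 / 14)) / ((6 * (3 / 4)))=19 / 84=0.23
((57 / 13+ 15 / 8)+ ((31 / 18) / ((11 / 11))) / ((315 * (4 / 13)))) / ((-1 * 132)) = -231353 / 4864860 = -0.05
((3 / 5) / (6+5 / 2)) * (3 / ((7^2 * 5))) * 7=18 / 2975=0.01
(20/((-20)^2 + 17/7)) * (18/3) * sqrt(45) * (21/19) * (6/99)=3920 * sqrt(5)/65417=0.13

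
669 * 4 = 2676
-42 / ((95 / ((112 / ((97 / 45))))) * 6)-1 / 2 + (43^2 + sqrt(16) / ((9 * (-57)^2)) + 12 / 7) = 73318650287 / 39709278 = 1846.39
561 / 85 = 33 / 5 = 6.60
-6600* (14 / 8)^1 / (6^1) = -1925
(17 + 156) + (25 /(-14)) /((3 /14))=494 /3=164.67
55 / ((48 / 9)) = 165 / 16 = 10.31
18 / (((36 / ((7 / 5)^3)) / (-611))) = -209573 / 250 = -838.29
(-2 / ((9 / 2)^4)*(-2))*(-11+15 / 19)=-12416 / 124659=-0.10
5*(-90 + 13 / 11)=-4885 / 11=-444.09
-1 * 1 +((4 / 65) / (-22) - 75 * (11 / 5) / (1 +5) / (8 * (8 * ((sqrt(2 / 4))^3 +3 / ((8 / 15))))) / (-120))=-184994217 / 184595840 - 11 * sqrt(2) / 387264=-1.00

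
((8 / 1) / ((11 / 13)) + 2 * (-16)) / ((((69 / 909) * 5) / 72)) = -5410368 / 1265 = -4276.97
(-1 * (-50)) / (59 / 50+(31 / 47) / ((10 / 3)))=58750 / 1619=36.29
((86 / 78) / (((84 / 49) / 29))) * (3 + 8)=205.17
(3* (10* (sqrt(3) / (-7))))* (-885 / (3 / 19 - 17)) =-390.06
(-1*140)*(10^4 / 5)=-280000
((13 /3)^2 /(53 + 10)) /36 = 169 /20412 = 0.01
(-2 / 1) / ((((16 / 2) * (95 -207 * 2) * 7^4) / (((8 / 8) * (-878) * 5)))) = -0.00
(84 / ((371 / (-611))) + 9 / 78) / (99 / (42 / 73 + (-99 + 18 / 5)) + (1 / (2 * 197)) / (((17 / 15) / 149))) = 2453127988783 / 12606912045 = 194.59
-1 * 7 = -7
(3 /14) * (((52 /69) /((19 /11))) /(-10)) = -143 /15295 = -0.01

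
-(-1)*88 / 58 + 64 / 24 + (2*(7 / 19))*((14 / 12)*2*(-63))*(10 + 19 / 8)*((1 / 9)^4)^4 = 632863586473931687 / 151261351712202132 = 4.18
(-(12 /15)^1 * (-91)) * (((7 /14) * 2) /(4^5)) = 91 /1280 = 0.07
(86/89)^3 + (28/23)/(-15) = 199700188/243214305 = 0.82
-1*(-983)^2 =-966289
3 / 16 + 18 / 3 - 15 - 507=-8253 / 16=-515.81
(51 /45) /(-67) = -0.02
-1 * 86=-86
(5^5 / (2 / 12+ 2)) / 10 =1875 / 13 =144.23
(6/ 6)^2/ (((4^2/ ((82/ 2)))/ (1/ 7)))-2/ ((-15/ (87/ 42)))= 1079/ 1680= 0.64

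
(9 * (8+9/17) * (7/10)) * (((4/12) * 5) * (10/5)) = 3045/17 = 179.12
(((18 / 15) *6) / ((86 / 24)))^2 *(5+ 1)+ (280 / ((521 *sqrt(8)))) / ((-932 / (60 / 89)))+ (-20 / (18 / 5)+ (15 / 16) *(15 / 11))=1460500121 / 73220400- 1050 *sqrt(2) / 10803977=19.95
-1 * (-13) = 13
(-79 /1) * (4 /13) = -316 /13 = -24.31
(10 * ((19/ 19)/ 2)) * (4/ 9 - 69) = -3085/ 9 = -342.78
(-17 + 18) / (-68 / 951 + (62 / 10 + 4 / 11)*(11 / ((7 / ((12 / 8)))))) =66570 / 1025173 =0.06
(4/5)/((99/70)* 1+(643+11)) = 0.00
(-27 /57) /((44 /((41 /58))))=-369 /48488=-0.01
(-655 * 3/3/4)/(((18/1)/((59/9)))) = -38645/648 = -59.64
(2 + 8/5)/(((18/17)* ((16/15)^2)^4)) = 8713828125/4294967296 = 2.03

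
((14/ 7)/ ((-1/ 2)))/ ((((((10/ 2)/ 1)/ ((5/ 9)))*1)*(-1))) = 4/ 9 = 0.44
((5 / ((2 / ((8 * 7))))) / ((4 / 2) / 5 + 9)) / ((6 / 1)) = 350 / 141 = 2.48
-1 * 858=-858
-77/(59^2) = -77/3481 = -0.02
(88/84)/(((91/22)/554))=268136/1911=140.31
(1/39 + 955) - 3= 952.03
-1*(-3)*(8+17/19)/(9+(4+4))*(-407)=-206349/323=-638.85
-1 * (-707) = 707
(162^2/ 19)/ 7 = 26244/ 133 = 197.32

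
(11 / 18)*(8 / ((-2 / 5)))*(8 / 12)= -220 / 27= -8.15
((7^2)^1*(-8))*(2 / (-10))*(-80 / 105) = -896 / 15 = -59.73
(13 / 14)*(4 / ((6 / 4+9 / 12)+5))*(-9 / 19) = -936 / 3857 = -0.24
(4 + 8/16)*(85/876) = 255/584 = 0.44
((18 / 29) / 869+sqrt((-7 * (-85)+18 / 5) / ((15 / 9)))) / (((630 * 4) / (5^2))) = 5 / 705628+sqrt(8979) / 504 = 0.19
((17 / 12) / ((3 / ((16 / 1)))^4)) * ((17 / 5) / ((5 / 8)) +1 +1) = 17268736 / 2025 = 8527.77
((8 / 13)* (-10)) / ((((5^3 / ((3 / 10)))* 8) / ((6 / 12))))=-3 / 3250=-0.00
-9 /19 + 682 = 12949 /19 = 681.53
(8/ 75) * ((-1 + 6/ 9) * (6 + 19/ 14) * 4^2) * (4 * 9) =-26368/ 175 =-150.67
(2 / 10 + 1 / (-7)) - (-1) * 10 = 352 / 35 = 10.06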